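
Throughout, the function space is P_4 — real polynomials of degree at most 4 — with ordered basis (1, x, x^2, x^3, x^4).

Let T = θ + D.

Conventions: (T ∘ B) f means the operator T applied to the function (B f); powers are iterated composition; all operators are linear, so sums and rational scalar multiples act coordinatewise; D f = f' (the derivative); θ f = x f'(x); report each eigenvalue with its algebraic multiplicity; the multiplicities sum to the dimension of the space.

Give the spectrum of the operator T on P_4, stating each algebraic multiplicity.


λ = 0 (multiplicity 1), λ = 1 (multiplicity 1), λ = 2 (multiplicity 1), λ = 3 (multiplicity 1), λ = 4 (multiplicity 1)

image of 1: 0
image of x: x + 1
image of x^2: 2x^2 + 2x
image of x^3: 3x^3 + 3x^2
image of x^4: 4x^4 + 4x^3
the matrix is upper triangular; its diagonal is (0, 1, 2, 3, 4)
for a triangular matrix the eigenvalues are the diagonal entries, with algebraic multiplicity their repetition count


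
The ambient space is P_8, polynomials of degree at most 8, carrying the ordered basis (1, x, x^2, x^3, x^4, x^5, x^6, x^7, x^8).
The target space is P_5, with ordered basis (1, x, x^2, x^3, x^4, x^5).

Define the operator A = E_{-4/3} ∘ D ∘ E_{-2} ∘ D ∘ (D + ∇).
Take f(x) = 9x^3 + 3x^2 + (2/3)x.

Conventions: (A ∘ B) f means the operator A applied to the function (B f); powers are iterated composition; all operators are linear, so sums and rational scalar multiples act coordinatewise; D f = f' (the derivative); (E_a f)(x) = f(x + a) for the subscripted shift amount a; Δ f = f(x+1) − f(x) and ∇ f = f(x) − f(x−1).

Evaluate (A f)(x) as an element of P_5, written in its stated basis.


D f = 27x^2 + 6x + 2/3
∇ f = 27x^2 - 21x + 20/3
(D + ∇) f = 54x^2 - 15x + 22/3
D (D + ∇) f = 108x - 15
E_{-2} D (D + ∇) f = 108x - 231
D (E_{-2} ∘ D) (D + ∇) f = 108
E_{-4/3} D (E_{-2} ∘ D) (D + ∇) f = 108

the image equals g(x) = 108


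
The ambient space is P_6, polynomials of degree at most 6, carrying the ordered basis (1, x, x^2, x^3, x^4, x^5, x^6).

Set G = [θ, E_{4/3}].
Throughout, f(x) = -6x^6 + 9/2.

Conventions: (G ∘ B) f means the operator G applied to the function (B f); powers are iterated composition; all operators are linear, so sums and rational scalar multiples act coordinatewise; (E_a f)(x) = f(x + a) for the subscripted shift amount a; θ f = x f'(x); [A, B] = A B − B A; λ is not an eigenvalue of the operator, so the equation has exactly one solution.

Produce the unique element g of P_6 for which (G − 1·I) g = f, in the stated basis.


write g with unknown coordinates in the stated basis and equate coefficients in (G − 1·I) g = f
solving from the highest basis element down gives g = 6x^6 - 48x^5 + (2560/3)x^3 - (10240/9)x^2 - (102400/27)x + 621863/162
check: G g = -48x^5 + (2560/3)x^3 - (10240/9)x^2 - (102400/27)x + 311296/81
so G g − 1·g = -6x^6 + 9/2 = f ✓

g(x) = 6x^6 - 48x^5 + (2560/3)x^3 - (10240/9)x^2 - (102400/27)x + 621863/162


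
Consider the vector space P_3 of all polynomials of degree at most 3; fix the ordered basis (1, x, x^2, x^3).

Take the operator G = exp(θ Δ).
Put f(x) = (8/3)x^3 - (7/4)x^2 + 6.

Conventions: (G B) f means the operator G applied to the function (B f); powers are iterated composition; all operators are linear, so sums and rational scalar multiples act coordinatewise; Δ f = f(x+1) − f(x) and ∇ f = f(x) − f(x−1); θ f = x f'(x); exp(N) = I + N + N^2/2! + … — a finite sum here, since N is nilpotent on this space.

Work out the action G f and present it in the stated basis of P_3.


the result is g(x) = (8/3)x^3 + (57/4)x^2 + (41/2)x + 6

order-1 term: 16x^2 + (9/2)x
order-2 term: 16x
the series for exp(θ Δ) f terminates at order 2
exp(θ Δ) f = (8/3)x^3 + (57/4)x^2 + (41/2)x + 6


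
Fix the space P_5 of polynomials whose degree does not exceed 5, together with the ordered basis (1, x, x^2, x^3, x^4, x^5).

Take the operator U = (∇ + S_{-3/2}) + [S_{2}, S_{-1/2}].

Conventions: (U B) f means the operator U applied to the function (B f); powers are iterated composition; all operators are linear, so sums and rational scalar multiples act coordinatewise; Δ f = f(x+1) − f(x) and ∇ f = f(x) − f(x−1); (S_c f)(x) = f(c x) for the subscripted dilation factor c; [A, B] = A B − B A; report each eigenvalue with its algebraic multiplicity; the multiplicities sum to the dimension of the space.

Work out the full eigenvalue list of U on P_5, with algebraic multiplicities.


image of 1: 1
image of x: -(3/2)x + 1
image of x^2: (9/4)x^2 + 2x - 1
image of x^3: -(27/8)x^3 + 3x^2 - 3x + 1
image of x^4: (81/16)x^4 + 4x^3 - 6x^2 + 4x - 1
image of x^5: -(243/32)x^5 + 5x^4 - 10x^3 + 10x^2 - 5x + 1
the matrix is upper triangular; its diagonal is (1, -3/2, 9/4, -27/8, 81/16, -243/32)
for a triangular matrix the eigenvalues are the diagonal entries, with algebraic multiplicity their repetition count

λ = -243/32 (multiplicity 1), λ = -27/8 (multiplicity 1), λ = -3/2 (multiplicity 1), λ = 1 (multiplicity 1), λ = 9/4 (multiplicity 1), λ = 81/16 (multiplicity 1)


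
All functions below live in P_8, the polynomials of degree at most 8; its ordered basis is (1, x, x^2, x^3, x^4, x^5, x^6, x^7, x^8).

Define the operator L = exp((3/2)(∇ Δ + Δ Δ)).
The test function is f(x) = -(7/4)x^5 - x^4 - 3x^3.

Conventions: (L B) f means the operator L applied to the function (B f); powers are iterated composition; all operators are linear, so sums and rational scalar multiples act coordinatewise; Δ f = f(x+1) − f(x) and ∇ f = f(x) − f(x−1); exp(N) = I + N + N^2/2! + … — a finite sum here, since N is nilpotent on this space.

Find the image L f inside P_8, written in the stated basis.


the result is g(x) = -(7/4)x^5 - x^4 - 108x^3 - (387/2)x^2 - 1245x - 4731/4

order-1 term: -105x^3 - (387/2)x^2 - 300x - 519/4
order-2 term: -945x - 1053
the series for exp((3/2)(∇ Δ + Δ Δ)) f terminates at order 2
exp((3/2)(∇ Δ + Δ Δ)) f = -(7/4)x^5 - x^4 - 108x^3 - (387/2)x^2 - 1245x - 4731/4


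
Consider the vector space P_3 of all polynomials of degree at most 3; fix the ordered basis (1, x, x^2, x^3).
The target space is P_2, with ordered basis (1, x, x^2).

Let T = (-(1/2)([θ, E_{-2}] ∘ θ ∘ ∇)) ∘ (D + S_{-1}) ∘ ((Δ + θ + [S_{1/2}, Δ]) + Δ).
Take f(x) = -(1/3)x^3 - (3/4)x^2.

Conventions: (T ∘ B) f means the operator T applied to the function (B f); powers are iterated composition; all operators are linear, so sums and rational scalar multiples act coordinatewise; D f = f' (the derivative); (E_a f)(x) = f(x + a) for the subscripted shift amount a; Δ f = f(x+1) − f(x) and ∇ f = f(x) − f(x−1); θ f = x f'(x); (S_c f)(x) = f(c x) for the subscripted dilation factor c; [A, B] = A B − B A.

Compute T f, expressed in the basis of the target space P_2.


the image equals g(x) = -12x + 161/4

Δ f = -x^2 - (5/2)x - 13/12
θ f = -x^3 - (3/2)x^2
Δ f = -x^2 - (5/2)x - 13/12
S_{1/2} Δ f = -(1/4)x^2 - (5/4)x - 13/12
S_{1/2} f = -(1/24)x^3 - (3/16)x^2
Δ S_{1/2} f = -(1/8)x^2 - (1/2)x - 11/48
[S_{1/2}, Δ] f = -(1/8)x^2 - (3/4)x - 41/48
(Δ + θ + [S_{1/2}, Δ]) f = -x^3 - (21/8)x^2 - (13/4)x - 31/16
Δ f = -x^2 - (5/2)x - 13/12
((Δ + θ + [S_{1/2}, Δ]) + Δ) f = -x^3 - (29/8)x^2 - (23/4)x - 145/48
D ((Δ + θ + [S_{1/2}, Δ]) + Δ) f = -3x^2 - (29/4)x - 23/4
S_{-1} ((Δ + θ + [S_{1/2}, Δ]) + Δ) f = x^3 - (29/8)x^2 + (23/4)x - 145/48
(D + S_{-1}) ((Δ + θ + [S_{1/2}, Δ]) + Δ) f = x^3 - (53/8)x^2 - (3/2)x - 421/48
∇ (D + S_{-1}) ((Δ + θ + [S_{1/2}, Δ]) + Δ) f = 3x^2 - (65/4)x + 49/8
θ ∇ (D + S_{-1}) ((Δ + θ + [S_{1/2}, Δ]) + Δ) f = 6x^2 - (65/4)x
E_{-2} (θ ∘ ∇) (D + S_{-1}) ((Δ + θ + [S_{1/2}, Δ]) + Δ) f = 6x^2 - (161/4)x + 113/2
θ E_{-2} (θ ∘ ∇) (D + S_{-1}) ((Δ + θ + [S_{1/2}, Δ]) + Δ) f = 12x^2 - (161/4)x
θ (θ ∘ ∇) (D + S_{-1}) ((Δ + θ + [S_{1/2}, Δ]) + Δ) f = 12x^2 - (65/4)x
E_{-2} θ (θ ∘ ∇) (D + S_{-1}) ((Δ + θ + [S_{1/2}, Δ]) + Δ) f = 12x^2 - (257/4)x + 161/2
[θ, E_{-2}] (θ ∘ ∇) (D + S_{-1}) ((Δ + θ + [S_{1/2}, Δ]) + Δ) f = 24x - 161/2
(-(1/2)([θ, E_{-2}] ∘ θ ∘ ∇)) (D + S_{-1}) ((Δ + θ + [S_{1/2}, Δ]) + Δ) f = -12x + 161/4


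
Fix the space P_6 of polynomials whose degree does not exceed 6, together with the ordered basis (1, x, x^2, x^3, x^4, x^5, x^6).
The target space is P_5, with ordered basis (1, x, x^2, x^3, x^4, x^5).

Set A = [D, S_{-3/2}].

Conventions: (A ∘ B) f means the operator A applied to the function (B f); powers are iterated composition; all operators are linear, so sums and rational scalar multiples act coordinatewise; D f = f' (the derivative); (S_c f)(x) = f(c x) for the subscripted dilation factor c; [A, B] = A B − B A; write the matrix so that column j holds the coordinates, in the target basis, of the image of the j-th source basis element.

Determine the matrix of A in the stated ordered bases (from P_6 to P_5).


image of 1: 0
image of x: -5/2
image of x^2: (15/2)x
image of x^3: -(135/8)x^2
image of x^4: (135/4)x^3
image of x^5: -(2025/32)x^4
image of x^6: (3645/32)x^5
each image's coordinates form column j of the matrix

the matrix is [[0, -5/2, 0, 0, 0, 0, 0]; [0, 0, 15/2, 0, 0, 0, 0]; [0, 0, 0, -135/8, 0, 0, 0]; [0, 0, 0, 0, 135/4, 0, 0]; [0, 0, 0, 0, 0, -2025/32, 0]; [0, 0, 0, 0, 0, 0, 3645/32]] (rows listed top to bottom)


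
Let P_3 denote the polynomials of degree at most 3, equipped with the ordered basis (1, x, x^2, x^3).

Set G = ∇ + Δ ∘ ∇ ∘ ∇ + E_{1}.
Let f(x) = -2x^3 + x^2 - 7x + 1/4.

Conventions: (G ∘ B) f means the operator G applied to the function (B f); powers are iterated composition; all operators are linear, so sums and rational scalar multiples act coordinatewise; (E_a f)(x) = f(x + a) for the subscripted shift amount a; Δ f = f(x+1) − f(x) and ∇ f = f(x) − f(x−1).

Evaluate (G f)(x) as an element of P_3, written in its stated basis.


∇ f = -6x^2 + 8x - 10
∇ f = -6x^2 + 8x - 10
∇ ∇ f = -12x + 14
Δ ∇ ∇ f = -12
E_{1} f = -2x^3 - 5x^2 - 11x - 31/4
(∇ + Δ ∘ ∇ ∘ ∇ + E_{1}) f = -2x^3 - 11x^2 - 3x - 119/4

the image equals g(x) = -2x^3 - 11x^2 - 3x - 119/4


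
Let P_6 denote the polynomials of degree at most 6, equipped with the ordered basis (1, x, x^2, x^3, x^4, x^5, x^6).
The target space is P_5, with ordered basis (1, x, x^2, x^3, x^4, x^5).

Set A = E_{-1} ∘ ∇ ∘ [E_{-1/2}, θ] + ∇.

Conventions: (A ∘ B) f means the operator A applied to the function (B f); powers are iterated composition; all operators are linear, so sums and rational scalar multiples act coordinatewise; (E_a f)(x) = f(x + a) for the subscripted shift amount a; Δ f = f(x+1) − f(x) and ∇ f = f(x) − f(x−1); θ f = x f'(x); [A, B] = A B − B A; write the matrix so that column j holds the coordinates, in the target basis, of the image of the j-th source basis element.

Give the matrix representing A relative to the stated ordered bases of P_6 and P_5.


image of 1: 0
image of x: 1
image of x^2: 2x - 2
image of x^3: 3x^2 - 6x + 7
image of x^4: 4x^3 - 12x^2 + 28x - 51/2
image of x^5: 5x^4 - 20x^3 + 70x^2 - (255/2)x + 86
image of x^6: 6x^5 - 30x^4 + 140x^3 - (765/2)x^2 + 516x - 4339/16
each image's coordinates form column j of the matrix

the matrix is [[0, 1, -2, 7, -51/2, 86, -4339/16]; [0, 0, 2, -6, 28, -255/2, 516]; [0, 0, 0, 3, -12, 70, -765/2]; [0, 0, 0, 0, 4, -20, 140]; [0, 0, 0, 0, 0, 5, -30]; [0, 0, 0, 0, 0, 0, 6]] (rows listed top to bottom)


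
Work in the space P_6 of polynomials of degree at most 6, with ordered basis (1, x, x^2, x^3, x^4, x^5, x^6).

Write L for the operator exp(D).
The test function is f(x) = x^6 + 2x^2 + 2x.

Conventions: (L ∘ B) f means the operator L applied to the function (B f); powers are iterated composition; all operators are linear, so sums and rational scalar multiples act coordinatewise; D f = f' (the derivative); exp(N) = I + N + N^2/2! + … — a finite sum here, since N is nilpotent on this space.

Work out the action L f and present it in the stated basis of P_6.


g(x) = x^6 + 6x^5 + 15x^4 + 20x^3 + 17x^2 + 12x + 5

order-1 term: 6x^5 + 4x + 2
order-2 term: 15x^4 + 2
order-3 term: 20x^3
order-4 term: 15x^2
order-5 term: 6x
order-6 term: 1
the series for exp(D) f terminates at order 6
exp(D) f = x^6 + 6x^5 + 15x^4 + 20x^3 + 17x^2 + 12x + 5


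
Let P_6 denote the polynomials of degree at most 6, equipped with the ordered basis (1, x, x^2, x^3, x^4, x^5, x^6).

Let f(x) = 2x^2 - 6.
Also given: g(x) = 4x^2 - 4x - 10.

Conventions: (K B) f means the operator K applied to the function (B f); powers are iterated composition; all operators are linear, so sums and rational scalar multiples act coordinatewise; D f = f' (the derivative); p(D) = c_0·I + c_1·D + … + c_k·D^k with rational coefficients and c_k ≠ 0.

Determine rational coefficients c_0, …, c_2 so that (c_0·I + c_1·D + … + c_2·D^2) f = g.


D^0 f = 2x^2 - 6
D^1 f = 4x
D^2 f = 4
matching coefficients of g against c_0 f + c_1 Df + … from the top degree down determines the c_i
solution: c_0 = 2, c_1 = -1, c_2 = 1/2

p(D) = 2·I − D + (1/2)·D^2, i.e. c_0 = 2, c_1 = -1, c_2 = 1/2


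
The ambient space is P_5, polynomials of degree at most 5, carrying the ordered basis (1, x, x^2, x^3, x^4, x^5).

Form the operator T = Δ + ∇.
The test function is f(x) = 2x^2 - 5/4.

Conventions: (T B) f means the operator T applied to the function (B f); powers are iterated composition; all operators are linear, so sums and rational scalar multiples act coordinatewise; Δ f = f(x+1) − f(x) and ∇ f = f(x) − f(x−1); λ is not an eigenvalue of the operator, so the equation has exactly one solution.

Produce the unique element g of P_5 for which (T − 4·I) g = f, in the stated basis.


g(x) = -(1/2)x^2 - (1/2)x + 1/16

write g with unknown coordinates in the stated basis and equate coefficients in (T − 4·I) g = f
solving from the highest basis element down gives g = -(1/2)x^2 - (1/2)x + 1/16
check: T g = -2x - 1
so T g − 4·g = 2x^2 - 5/4 = f ✓


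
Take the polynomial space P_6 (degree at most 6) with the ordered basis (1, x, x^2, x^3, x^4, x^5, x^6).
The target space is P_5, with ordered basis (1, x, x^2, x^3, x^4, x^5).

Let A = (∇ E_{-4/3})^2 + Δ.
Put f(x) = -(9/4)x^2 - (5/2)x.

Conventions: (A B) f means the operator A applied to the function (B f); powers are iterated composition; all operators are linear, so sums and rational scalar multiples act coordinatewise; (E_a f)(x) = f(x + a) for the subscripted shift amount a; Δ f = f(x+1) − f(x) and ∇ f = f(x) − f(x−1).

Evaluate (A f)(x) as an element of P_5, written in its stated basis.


the result is g(x) = -(9/2)x - 37/4

E_{-4/3} f = -(9/4)x^2 + (7/2)x - 2/3
∇ E_{-4/3} f = -(9/2)x + 23/4
E_{-4/3} (∇ E_{-4/3}) f = -(9/2)x + 47/4
∇ E_{-4/3} (∇ E_{-4/3}) f = -9/2
Δ f = -(9/2)x - 19/4
((∇ E_{-4/3})^2 + Δ) f = -(9/2)x - 37/4


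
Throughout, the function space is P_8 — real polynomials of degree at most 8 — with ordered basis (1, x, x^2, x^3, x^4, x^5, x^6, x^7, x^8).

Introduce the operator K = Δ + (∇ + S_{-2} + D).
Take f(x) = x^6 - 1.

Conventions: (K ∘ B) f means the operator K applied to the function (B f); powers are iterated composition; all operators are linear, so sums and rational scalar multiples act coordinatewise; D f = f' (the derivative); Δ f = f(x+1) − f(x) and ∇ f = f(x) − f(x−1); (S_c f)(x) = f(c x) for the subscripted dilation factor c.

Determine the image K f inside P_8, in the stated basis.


g(x) = 64x^6 + 18x^5 + 40x^3 + 12x - 1

Δ f = 6x^5 + 15x^4 + 20x^3 + 15x^2 + 6x + 1
∇ f = 6x^5 - 15x^4 + 20x^3 - 15x^2 + 6x - 1
S_{-2} f = 64x^6 - 1
D f = 6x^5
(∇ + S_{-2} + D) f = 64x^6 + 12x^5 - 15x^4 + 20x^3 - 15x^2 + 6x - 2
(Δ + (∇ + S_{-2} + D)) f = 64x^6 + 18x^5 + 40x^3 + 12x - 1


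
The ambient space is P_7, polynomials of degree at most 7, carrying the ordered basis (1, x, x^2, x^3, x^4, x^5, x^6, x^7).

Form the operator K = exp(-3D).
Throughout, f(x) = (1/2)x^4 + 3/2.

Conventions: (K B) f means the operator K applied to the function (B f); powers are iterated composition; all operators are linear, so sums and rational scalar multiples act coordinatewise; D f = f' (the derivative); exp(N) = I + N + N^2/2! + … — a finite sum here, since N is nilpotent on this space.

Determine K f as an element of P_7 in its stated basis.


order-1 term: -6x^3
order-2 term: 27x^2
order-3 term: -54x
order-4 term: 81/2
the series for exp(-3D) f terminates at order 4
exp(-3D) f = (1/2)x^4 - 6x^3 + 27x^2 - 54x + 42

the result is g(x) = (1/2)x^4 - 6x^3 + 27x^2 - 54x + 42


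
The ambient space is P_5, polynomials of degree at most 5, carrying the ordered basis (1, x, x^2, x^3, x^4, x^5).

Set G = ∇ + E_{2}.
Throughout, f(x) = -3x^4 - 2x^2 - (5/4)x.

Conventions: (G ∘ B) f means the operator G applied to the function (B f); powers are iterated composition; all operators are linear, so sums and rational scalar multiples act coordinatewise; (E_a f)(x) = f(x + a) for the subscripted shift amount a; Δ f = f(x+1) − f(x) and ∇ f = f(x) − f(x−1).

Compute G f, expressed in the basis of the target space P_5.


the result is g(x) = -3x^4 - 36x^3 - 56x^2 - (485/4)x - 219/4

∇ f = -12x^3 + 18x^2 - 16x + 15/4
E_{2} f = -3x^4 - 24x^3 - 74x^2 - (421/4)x - 117/2
(∇ + E_{2}) f = -3x^4 - 36x^3 - 56x^2 - (485/4)x - 219/4


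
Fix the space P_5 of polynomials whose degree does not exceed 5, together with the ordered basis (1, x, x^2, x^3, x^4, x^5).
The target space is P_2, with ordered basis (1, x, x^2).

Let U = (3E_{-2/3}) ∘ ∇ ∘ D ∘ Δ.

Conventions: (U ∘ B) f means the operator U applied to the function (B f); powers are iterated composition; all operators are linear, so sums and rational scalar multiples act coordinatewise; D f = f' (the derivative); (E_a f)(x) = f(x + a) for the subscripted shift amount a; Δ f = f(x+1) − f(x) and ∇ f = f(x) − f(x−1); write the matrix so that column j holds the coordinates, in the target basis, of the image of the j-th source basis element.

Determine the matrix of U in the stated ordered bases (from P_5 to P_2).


image of 1: 0
image of x: 0
image of x^2: 0
image of x^3: 18
image of x^4: 72x - 48
image of x^5: 180x^2 - 240x + 110
each image's coordinates form column j of the matrix

the matrix is [[0, 0, 0, 18, -48, 110]; [0, 0, 0, 0, 72, -240]; [0, 0, 0, 0, 0, 180]] (rows listed top to bottom)


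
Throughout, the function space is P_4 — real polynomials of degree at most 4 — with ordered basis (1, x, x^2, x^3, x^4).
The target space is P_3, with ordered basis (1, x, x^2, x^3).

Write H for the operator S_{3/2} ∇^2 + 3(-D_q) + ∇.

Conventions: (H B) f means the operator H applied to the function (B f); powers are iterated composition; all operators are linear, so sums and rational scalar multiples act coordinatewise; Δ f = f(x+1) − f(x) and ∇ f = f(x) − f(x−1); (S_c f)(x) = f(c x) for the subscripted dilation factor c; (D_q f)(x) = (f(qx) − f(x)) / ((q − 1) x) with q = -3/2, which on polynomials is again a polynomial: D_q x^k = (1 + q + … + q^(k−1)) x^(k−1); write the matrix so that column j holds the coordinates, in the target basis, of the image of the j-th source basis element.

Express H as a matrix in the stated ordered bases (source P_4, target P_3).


the matrix is [[0, -2, 1, -5, 13]; [0, 0, 7/2, 6, -32]; [0, 0, 0, -9/4, 21]; [0, 0, 0, 0, 71/8]] (rows listed top to bottom)

image of 1: 0
image of x: -2
image of x^2: (7/2)x + 1
image of x^3: -(9/4)x^2 + 6x - 5
image of x^4: (71/8)x^3 + 21x^2 - 32x + 13
each image's coordinates form column j of the matrix


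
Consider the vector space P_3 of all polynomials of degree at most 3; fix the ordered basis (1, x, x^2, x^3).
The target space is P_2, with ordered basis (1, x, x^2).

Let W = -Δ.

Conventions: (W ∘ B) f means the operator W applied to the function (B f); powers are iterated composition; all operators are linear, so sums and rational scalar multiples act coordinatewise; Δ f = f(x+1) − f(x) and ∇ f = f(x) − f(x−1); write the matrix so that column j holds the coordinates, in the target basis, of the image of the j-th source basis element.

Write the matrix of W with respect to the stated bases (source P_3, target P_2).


the matrix is [[0, -1, -1, -1]; [0, 0, -2, -3]; [0, 0, 0, -3]] (rows listed top to bottom)

image of 1: 0
image of x: -1
image of x^2: -2x - 1
image of x^3: -3x^2 - 3x - 1
each image's coordinates form column j of the matrix


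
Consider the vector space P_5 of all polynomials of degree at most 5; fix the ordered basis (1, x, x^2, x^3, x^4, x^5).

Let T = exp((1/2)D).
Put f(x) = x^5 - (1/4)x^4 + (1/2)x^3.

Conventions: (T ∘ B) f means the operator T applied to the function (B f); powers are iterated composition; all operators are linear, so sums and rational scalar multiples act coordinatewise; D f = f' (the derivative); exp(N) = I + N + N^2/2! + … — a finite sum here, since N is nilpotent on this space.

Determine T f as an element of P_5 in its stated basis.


order-1 term: (5/2)x^4 - (1/2)x^3 + (3/4)x^2
order-2 term: (5/2)x^3 - (3/8)x^2 + (3/8)x
order-3 term: (5/4)x^2 - (1/8)x + 1/16
order-4 term: (5/16)x - 1/64
order-5 term: 1/32
the series for exp((1/2)D) f terminates at order 5
exp((1/2)D) f = x^5 + (9/4)x^4 + (5/2)x^3 + (13/8)x^2 + (9/16)x + 5/64

the result is g(x) = x^5 + (9/4)x^4 + (5/2)x^3 + (13/8)x^2 + (9/16)x + 5/64


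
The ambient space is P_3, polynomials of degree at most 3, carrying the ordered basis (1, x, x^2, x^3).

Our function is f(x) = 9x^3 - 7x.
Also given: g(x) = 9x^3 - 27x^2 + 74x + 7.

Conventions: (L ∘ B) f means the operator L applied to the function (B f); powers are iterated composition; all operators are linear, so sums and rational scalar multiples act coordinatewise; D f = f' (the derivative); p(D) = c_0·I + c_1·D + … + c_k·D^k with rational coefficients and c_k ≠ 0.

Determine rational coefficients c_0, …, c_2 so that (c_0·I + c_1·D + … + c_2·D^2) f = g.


p(D) = I − D + (3/2)·D^2, i.e. c_0 = 1, c_1 = -1, c_2 = 3/2

D^0 f = 9x^3 - 7x
D^1 f = 27x^2 - 7
D^2 f = 54x
matching coefficients of g against c_0 f + c_1 Df + … from the top degree down determines the c_i
solution: c_0 = 1, c_1 = -1, c_2 = 3/2


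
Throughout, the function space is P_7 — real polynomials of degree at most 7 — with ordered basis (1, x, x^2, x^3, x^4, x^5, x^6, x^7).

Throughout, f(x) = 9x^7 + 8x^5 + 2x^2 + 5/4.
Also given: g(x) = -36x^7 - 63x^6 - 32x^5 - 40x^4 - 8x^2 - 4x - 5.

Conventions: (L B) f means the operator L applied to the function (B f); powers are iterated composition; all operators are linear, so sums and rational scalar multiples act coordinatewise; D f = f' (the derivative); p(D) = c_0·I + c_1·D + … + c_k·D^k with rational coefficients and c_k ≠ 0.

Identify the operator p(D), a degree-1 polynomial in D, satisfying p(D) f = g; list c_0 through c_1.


D^0 f = 9x^7 + 8x^5 + 2x^2 + 5/4
D^1 f = 63x^6 + 40x^4 + 4x
matching coefficients of g against c_0 f + c_1 Df + … from the top degree down determines the c_i
solution: c_0 = -4, c_1 = -1

c_0 = -4, c_1 = -1


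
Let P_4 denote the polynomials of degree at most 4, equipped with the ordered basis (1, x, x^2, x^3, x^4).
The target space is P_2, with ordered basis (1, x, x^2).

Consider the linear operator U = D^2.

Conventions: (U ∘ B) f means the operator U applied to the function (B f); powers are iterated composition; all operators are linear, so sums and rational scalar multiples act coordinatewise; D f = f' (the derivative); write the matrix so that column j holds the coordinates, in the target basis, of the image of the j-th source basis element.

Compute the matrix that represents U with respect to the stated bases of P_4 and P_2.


the matrix is [[0, 0, 2, 0, 0]; [0, 0, 0, 6, 0]; [0, 0, 0, 0, 12]] (rows listed top to bottom)

image of 1: 0
image of x: 0
image of x^2: 2
image of x^3: 6x
image of x^4: 12x^2
each image's coordinates form column j of the matrix


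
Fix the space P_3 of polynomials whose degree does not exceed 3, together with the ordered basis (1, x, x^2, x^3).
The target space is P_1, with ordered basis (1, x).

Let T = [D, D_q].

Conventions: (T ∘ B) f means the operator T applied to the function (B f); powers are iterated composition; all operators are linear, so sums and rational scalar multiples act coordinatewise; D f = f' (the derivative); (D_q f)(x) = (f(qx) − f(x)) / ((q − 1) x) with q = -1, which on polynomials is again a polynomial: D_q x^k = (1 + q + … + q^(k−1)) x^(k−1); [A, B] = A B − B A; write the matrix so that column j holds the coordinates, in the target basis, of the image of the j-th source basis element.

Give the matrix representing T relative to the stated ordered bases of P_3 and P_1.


the matrix is [[0, 0, -2, 0]; [0, 0, 0, 2]] (rows listed top to bottom)

image of 1: 0
image of x: 0
image of x^2: -2
image of x^3: 2x
each image's coordinates form column j of the matrix


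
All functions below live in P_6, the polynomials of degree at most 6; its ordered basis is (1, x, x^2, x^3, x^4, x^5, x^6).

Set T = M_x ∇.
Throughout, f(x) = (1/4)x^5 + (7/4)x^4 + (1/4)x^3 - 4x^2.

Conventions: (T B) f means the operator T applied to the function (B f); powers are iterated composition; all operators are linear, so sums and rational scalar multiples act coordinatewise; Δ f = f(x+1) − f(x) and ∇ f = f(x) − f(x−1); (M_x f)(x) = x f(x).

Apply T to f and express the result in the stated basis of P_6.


the result is g(x) = (5/4)x^5 + (9/2)x^4 - (29/4)x^3 - 3x^2 + (11/4)x

∇ f = (5/4)x^4 + (9/2)x^3 - (29/4)x^2 - 3x + 11/4
M_x ∇ f = (5/4)x^5 + (9/2)x^4 - (29/4)x^3 - 3x^2 + (11/4)x


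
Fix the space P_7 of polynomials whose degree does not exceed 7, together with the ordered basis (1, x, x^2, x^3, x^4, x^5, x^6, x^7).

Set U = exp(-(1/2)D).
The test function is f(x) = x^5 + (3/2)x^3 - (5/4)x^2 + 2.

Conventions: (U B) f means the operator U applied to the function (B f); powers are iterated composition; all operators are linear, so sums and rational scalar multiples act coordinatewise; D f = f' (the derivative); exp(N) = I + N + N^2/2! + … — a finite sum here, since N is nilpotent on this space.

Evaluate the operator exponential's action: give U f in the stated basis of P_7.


g(x) = x^5 - (5/2)x^4 + 4x^3 - (19/4)x^2 + (43/16)x + 47/32

order-1 term: -(5/2)x^4 - (9/4)x^2 + (5/4)x
order-2 term: (5/2)x^3 + (9/8)x - 5/16
order-3 term: -(5/4)x^2 - 3/16
order-4 term: (5/16)x
order-5 term: -1/32
the series for exp(-(1/2)D) f terminates at order 5
exp(-(1/2)D) f = x^5 - (5/2)x^4 + 4x^3 - (19/4)x^2 + (43/16)x + 47/32


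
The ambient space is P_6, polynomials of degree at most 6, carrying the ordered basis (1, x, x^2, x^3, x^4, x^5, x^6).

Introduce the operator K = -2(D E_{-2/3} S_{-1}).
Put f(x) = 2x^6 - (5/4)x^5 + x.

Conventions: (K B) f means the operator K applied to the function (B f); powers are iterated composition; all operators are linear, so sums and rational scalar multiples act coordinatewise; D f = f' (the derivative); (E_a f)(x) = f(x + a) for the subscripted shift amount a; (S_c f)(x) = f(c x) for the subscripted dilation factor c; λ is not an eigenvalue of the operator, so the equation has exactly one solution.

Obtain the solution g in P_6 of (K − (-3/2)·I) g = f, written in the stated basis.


write g with unknown coordinates in the stated basis and equate coefficients in (K − (-3/2)·I) g = f
solving from the highest basis element down gives g = (4/3)x^6 + (59/6)x^5 - (910/9)x^4 - (8560/27)x^3 + (173360/81)x^2 + (274294/81)x - 205496/27
check: K g = -16x^5 + (455/3)x^4 + (4280/9)x^3 - (86680/27)x^2 - (137120/27)x + 102748/9
so K g − (-3/2)·g = 2x^6 - (5/4)x^5 + x = f ✓

g(x) = (4/3)x^6 + (59/6)x^5 - (910/9)x^4 - (8560/27)x^3 + (173360/81)x^2 + (274294/81)x - 205496/27


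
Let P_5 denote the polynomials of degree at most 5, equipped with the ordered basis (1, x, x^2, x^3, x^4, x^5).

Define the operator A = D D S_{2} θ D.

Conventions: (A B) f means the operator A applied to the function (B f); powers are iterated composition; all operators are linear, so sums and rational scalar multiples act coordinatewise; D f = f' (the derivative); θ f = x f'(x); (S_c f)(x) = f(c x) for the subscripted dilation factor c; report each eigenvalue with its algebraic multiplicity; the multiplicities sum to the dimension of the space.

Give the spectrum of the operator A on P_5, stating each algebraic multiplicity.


λ = 0 (multiplicity 6)

image of 1: 0
image of x: 0
image of x^2: 0
image of x^3: 48
image of x^4: 576x
image of x^5: 3840x^2
the matrix is upper triangular; its diagonal is (0, 0, 0, 0, 0, 0)
for a triangular matrix the eigenvalues are the diagonal entries, with algebraic multiplicity their repetition count


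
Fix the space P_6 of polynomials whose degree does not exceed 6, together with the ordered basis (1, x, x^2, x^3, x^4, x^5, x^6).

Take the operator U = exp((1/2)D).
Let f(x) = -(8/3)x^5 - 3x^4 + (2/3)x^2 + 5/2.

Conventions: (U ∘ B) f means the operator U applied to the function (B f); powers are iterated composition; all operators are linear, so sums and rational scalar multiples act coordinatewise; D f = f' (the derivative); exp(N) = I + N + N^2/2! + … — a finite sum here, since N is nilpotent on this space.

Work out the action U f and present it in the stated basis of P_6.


order-1 term: -(20/3)x^4 - 6x^3 + (2/3)x
order-2 term: -(20/3)x^3 - (9/2)x^2 + 1/6
order-3 term: -(10/3)x^2 - (3/2)x
order-4 term: -(5/6)x - 3/16
order-5 term: -1/12
the series for exp((1/2)D) f terminates at order 5
exp((1/2)D) f = -(8/3)x^5 - (29/3)x^4 - (38/3)x^3 - (43/6)x^2 - (5/3)x + 115/48

the image equals g(x) = -(8/3)x^5 - (29/3)x^4 - (38/3)x^3 - (43/6)x^2 - (5/3)x + 115/48


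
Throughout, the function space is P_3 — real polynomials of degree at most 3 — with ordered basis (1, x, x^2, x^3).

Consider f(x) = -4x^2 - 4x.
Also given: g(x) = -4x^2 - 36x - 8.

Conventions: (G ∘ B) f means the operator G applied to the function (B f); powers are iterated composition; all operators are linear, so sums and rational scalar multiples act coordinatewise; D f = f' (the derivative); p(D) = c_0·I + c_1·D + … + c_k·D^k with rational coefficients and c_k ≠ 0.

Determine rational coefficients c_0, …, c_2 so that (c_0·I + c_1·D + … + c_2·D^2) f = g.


D^0 f = -4x^2 - 4x
D^1 f = -8x - 4
D^2 f = -8
matching coefficients of g against c_0 f + c_1 Df + … from the top degree down determines the c_i
solution: c_0 = 1, c_1 = 4, c_2 = -1

c_0 = 1, c_1 = 4, c_2 = -1


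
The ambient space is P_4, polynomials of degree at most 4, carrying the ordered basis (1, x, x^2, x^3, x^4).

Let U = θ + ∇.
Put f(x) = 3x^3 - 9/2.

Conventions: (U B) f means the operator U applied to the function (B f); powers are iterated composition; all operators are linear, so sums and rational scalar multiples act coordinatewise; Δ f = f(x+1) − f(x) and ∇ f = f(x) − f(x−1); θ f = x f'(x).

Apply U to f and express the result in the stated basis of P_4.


θ f = 9x^3
∇ f = 9x^2 - 9x + 3
(θ + ∇) f = 9x^3 + 9x^2 - 9x + 3

g(x) = 9x^3 + 9x^2 - 9x + 3


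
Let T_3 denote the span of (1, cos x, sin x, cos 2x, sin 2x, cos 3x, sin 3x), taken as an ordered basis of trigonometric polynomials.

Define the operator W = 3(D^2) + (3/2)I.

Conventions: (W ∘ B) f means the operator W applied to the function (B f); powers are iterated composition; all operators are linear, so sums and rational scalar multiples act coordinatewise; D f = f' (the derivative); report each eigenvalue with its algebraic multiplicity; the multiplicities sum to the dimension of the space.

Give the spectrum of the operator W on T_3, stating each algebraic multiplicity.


image of 1: 3/2
image of cos x: -(3/2)cos x
image of sin x: -(3/2)sin x
image of cos 2x: -(21/2)cos 2x
image of sin 2x: -(21/2)sin 2x
image of cos 3x: -(51/2)cos 3x
image of sin 3x: -(51/2)sin 3x
the matrix is diagonal; its diagonal is (3/2, -3/2, -3/2, -21/2, -21/2, -51/2, -51/2)
for a triangular matrix the eigenvalues are the diagonal entries, with algebraic multiplicity their repetition count

λ = -51/2 (multiplicity 2), λ = -21/2 (multiplicity 2), λ = -3/2 (multiplicity 2), λ = 3/2 (multiplicity 1)


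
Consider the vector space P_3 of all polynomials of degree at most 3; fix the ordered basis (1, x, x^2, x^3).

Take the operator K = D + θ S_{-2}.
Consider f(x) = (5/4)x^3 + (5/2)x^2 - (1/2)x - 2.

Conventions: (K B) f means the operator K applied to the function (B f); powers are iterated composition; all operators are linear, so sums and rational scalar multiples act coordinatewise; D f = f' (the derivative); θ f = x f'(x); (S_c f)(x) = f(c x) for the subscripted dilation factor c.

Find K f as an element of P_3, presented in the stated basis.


D f = (15/4)x^2 + 5x - 1/2
S_{-2} f = -10x^3 + 10x^2 + x - 2
θ S_{-2} f = -30x^3 + 20x^2 + x
(D + θ S_{-2}) f = -30x^3 + (95/4)x^2 + 6x - 1/2

the result is g(x) = -30x^3 + (95/4)x^2 + 6x - 1/2


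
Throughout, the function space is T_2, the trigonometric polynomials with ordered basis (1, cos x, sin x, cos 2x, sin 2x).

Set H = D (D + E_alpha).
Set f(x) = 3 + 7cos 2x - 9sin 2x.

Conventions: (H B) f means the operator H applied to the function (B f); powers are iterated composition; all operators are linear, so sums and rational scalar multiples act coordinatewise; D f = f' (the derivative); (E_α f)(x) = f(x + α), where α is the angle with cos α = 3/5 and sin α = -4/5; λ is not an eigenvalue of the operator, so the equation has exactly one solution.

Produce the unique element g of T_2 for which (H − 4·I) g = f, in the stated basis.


g(x) = -3/4 - (595/466)cos 2x + (635/466)sin 2x

write g with unknown coordinates in the stated basis and equate coefficients in (H − 4·I) g = f
solving from the highest basis element down gives g = -3/4 - (595/466)cos 2x + (635/466)sin 2x
check: H g = (441/233)cos 2x - (827/233)sin 2x
so H g − 4·g = 3 + 7cos 2x - 9sin 2x = f ✓


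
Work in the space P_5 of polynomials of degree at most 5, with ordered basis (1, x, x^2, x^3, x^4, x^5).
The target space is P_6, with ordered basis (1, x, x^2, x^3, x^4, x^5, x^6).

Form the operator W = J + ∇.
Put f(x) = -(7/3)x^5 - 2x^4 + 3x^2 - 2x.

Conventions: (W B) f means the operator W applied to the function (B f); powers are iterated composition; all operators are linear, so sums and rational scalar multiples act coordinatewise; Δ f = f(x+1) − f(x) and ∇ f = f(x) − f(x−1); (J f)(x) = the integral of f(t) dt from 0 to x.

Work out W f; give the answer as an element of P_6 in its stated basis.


the image equals g(x) = -(7/18)x^6 - (2/5)x^5 - (35/3)x^4 + (49/3)x^3 - (37/3)x^2 + (29/3)x - 16/3

J f = -(7/18)x^6 - (2/5)x^5 + x^3 - x^2
∇ f = -(35/3)x^4 + (46/3)x^3 - (34/3)x^2 + (29/3)x - 16/3
(J + ∇) f = -(7/18)x^6 - (2/5)x^5 - (35/3)x^4 + (49/3)x^3 - (37/3)x^2 + (29/3)x - 16/3


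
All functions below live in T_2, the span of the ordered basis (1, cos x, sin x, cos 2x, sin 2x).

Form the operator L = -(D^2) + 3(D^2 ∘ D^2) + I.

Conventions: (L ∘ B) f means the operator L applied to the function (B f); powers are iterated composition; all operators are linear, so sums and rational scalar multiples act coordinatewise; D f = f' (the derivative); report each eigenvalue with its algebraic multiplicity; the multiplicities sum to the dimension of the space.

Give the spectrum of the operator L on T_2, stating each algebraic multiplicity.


image of 1: 1
image of cos x: 5cos x
image of sin x: 5sin x
image of cos 2x: 53cos 2x
image of sin 2x: 53sin 2x
the matrix is diagonal; its diagonal is (1, 5, 5, 53, 53)
for a triangular matrix the eigenvalues are the diagonal entries, with algebraic multiplicity their repetition count

λ = 1 (multiplicity 1), λ = 5 (multiplicity 2), λ = 53 (multiplicity 2)


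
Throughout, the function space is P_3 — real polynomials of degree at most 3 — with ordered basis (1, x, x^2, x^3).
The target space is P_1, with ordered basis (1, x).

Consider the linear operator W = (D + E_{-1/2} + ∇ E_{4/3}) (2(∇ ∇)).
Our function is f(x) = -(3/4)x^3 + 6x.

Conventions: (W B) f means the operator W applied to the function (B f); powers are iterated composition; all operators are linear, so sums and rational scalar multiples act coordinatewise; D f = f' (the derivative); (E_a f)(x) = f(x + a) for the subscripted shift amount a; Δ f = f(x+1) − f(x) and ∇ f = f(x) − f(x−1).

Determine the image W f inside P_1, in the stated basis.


the result is g(x) = -9x - 9/2

∇ f = -(9/4)x^2 + (9/4)x + 21/4
∇ ∇ f = -(9/2)x + 9/2
(2(∇ ∇)) f = -9x + 9
D (2(∇ ∇)) f = -9
E_{-1/2} (2(∇ ∇)) f = -9x + 27/2
E_{4/3} (2(∇ ∇)) f = -9x - 3
∇ E_{4/3} (2(∇ ∇)) f = -9
(D + E_{-1/2} + ∇ E_{4/3}) (2(∇ ∇)) f = -9x - 9/2


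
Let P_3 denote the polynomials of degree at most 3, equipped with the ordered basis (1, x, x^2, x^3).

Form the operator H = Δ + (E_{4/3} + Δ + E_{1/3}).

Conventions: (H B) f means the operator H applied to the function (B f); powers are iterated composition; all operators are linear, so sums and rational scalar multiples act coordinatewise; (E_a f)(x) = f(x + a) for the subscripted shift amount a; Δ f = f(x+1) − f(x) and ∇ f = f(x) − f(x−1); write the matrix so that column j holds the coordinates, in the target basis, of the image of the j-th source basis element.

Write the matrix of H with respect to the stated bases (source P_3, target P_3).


image of 1: 2
image of x: 2x + 11/3
image of x^2: 2x^2 + (22/3)x + 35/9
image of x^3: 2x^3 + 11x^2 + (35/3)x + 119/27
each image's coordinates form column j of the matrix

the matrix is [[2, 11/3, 35/9, 119/27]; [0, 2, 22/3, 35/3]; [0, 0, 2, 11]; [0, 0, 0, 2]] (rows listed top to bottom)


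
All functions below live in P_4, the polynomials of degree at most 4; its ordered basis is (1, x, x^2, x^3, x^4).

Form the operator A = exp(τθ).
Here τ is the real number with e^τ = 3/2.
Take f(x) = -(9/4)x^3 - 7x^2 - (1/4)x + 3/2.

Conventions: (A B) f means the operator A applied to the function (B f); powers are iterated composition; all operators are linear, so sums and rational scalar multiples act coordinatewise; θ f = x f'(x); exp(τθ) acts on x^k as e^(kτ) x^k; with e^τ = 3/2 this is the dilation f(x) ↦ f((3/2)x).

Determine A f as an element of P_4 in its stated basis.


the image equals g(x) = -(243/32)x^3 - (63/4)x^2 - (3/8)x + 3/2

exp(τθ) x^k = e^(kτ) x^k; with e^τ = 3/2 this sends x^k to (3/2)^k x^k
x ↦ 3/2 x
x^2 ↦ 9/4 x^2
x^3 ↦ 27/8 x^3
applying this coordinatewise to f: exp(τθ) f = -(243/32)x^3 - (63/4)x^2 - (3/8)x + 3/2


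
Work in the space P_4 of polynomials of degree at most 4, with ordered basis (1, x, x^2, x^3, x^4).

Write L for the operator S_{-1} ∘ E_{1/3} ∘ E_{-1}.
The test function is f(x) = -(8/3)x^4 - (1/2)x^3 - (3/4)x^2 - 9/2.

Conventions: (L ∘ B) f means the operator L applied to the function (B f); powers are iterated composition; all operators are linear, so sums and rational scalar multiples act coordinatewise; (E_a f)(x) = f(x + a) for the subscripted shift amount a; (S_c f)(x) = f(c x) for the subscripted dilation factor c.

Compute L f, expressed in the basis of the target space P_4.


E_{-1} f = -(8/3)x^4 + (61/6)x^3 - (61/4)x^2 + (32/3)x - 89/12
E_{1/3} E_{-1} f = -(8/3)x^4 + (119/18)x^3 - (247/36)x^2 + (283/81)x - 2533/486
S_{-1} (E_{1/3} ∘ E_{-1}) f = -(8/3)x^4 - (119/18)x^3 - (247/36)x^2 - (283/81)x - 2533/486

the image equals g(x) = -(8/3)x^4 - (119/18)x^3 - (247/36)x^2 - (283/81)x - 2533/486


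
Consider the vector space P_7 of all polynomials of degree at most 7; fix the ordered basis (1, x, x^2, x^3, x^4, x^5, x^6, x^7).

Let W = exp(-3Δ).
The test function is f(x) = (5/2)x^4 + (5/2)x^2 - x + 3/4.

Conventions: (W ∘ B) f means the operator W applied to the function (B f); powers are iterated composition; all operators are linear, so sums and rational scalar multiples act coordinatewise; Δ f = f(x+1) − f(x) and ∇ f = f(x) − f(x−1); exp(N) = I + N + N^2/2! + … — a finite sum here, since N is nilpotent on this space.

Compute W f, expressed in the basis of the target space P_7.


the image equals g(x) = (5/2)x^4 - 30x^3 + (185/2)x^2 - 46x - 135/4

order-1 term: -30x^3 - 45x^2 - 45x - 12
order-2 term: 135x^2 + 270x + 180
order-3 term: -270x - 405
order-4 term: 405/2
the series for exp(-3Δ) f terminates at order 4
exp(-3Δ) f = (5/2)x^4 - 30x^3 + (185/2)x^2 - 46x - 135/4
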